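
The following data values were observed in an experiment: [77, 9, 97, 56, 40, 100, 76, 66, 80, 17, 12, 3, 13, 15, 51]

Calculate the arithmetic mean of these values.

47.4667

Step 1: Sum all values: 77 + 9 + 97 + 56 + 40 + 100 + 76 + 66 + 80 + 17 + 12 + 3 + 13 + 15 + 51 = 712
Step 2: Count the number of values: n = 15
Step 3: Mean = sum / n = 712 / 15 = 47.4667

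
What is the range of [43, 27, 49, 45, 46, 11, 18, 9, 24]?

40

Step 1: Identify the maximum value: max = 49
Step 2: Identify the minimum value: min = 9
Step 3: Range = max - min = 49 - 9 = 40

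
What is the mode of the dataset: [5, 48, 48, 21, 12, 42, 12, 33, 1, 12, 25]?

12

Step 1: Count the frequency of each value:
  1: appears 1 time(s)
  5: appears 1 time(s)
  12: appears 3 time(s)
  21: appears 1 time(s)
  25: appears 1 time(s)
  33: appears 1 time(s)
  42: appears 1 time(s)
  48: appears 2 time(s)
Step 2: The value 12 appears most frequently (3 times).
Step 3: Mode = 12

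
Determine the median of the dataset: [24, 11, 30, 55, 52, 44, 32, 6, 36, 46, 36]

36

Step 1: Sort the data in ascending order: [6, 11, 24, 30, 32, 36, 36, 44, 46, 52, 55]
Step 2: The number of values is n = 11.
Step 3: Since n is odd, the median is the middle value at position 6: 36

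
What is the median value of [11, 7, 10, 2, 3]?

7

Step 1: Sort the data in ascending order: [2, 3, 7, 10, 11]
Step 2: The number of values is n = 5.
Step 3: Since n is odd, the median is the middle value at position 3: 7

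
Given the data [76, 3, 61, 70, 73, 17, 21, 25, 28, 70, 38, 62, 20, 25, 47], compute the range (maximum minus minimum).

73

Step 1: Identify the maximum value: max = 76
Step 2: Identify the minimum value: min = 3
Step 3: Range = max - min = 76 - 3 = 73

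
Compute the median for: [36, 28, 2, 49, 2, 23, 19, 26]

24.5

Step 1: Sort the data in ascending order: [2, 2, 19, 23, 26, 28, 36, 49]
Step 2: The number of values is n = 8.
Step 3: Since n is even, the median is the average of positions 4 and 5:
  Median = (23 + 26) / 2 = 24.5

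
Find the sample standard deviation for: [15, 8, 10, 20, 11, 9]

4.535

Step 1: Compute the mean: 12.1667
Step 2: Sum of squared deviations from the mean: 102.8333
Step 3: Sample variance = 102.8333 / 5 = 20.5667
Step 4: Standard deviation = sqrt(20.5667) = 4.535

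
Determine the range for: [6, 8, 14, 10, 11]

8

Step 1: Identify the maximum value: max = 14
Step 2: Identify the minimum value: min = 6
Step 3: Range = max - min = 14 - 6 = 8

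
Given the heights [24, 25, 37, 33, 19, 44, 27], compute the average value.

29.8571

Step 1: Sum all values: 24 + 25 + 37 + 33 + 19 + 44 + 27 = 209
Step 2: Count the number of values: n = 7
Step 3: Mean = sum / n = 209 / 7 = 29.8571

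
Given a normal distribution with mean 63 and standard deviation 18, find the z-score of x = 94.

1.7222

Step 1: Recall the z-score formula: z = (x - mu) / sigma
Step 2: Substitute values: z = (94 - 63) / 18
Step 3: z = 31 / 18 = 1.7222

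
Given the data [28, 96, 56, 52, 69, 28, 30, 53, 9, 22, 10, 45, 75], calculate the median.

45

Step 1: Sort the data in ascending order: [9, 10, 22, 28, 28, 30, 45, 52, 53, 56, 69, 75, 96]
Step 2: The number of values is n = 13.
Step 3: Since n is odd, the median is the middle value at position 7: 45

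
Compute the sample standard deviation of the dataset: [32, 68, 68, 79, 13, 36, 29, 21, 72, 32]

24.0786

Step 1: Compute the mean: 45
Step 2: Sum of squared deviations from the mean: 5218
Step 3: Sample variance = 5218 / 9 = 579.7778
Step 4: Standard deviation = sqrt(579.7778) = 24.0786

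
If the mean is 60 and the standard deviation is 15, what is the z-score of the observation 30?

-2

Step 1: Recall the z-score formula: z = (x - mu) / sigma
Step 2: Substitute values: z = (30 - 60) / 15
Step 3: z = -30 / 15 = -2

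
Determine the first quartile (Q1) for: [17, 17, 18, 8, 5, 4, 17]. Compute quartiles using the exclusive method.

5

Step 1: Sort the data: [4, 5, 8, 17, 17, 17, 18]
Step 2: n = 7
Step 3: Using the exclusive quartile method:
  Q1 = 5
  Q2 (median) = 17
  Q3 = 17
  IQR = Q3 - Q1 = 17 - 5 = 12
Step 4: Q1 = 5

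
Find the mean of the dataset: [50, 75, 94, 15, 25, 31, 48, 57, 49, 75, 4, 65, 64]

50.1538

Step 1: Sum all values: 50 + 75 + 94 + 15 + 25 + 31 + 48 + 57 + 49 + 75 + 4 + 65 + 64 = 652
Step 2: Count the number of values: n = 13
Step 3: Mean = sum / n = 652 / 13 = 50.1538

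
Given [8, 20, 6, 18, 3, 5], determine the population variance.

43

Step 1: Compute the mean: (8 + 20 + 6 + 18 + 3 + 5) / 6 = 10
Step 2: Compute squared deviations from the mean:
  (8 - 10)^2 = 4
  (20 - 10)^2 = 100
  (6 - 10)^2 = 16
  (18 - 10)^2 = 64
  (3 - 10)^2 = 49
  (5 - 10)^2 = 25
Step 3: Sum of squared deviations = 258
Step 4: Population variance = 258 / 6 = 43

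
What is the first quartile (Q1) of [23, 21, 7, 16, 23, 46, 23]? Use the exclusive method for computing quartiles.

16

Step 1: Sort the data: [7, 16, 21, 23, 23, 23, 46]
Step 2: n = 7
Step 3: Using the exclusive quartile method:
  Q1 = 16
  Q2 (median) = 23
  Q3 = 23
  IQR = Q3 - Q1 = 23 - 16 = 7
Step 4: Q1 = 16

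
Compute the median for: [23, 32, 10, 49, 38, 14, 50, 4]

27.5

Step 1: Sort the data in ascending order: [4, 10, 14, 23, 32, 38, 49, 50]
Step 2: The number of values is n = 8.
Step 3: Since n is even, the median is the average of positions 4 and 5:
  Median = (23 + 32) / 2 = 27.5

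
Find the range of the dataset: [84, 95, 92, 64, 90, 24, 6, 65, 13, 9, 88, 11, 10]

89

Step 1: Identify the maximum value: max = 95
Step 2: Identify the minimum value: min = 6
Step 3: Range = max - min = 95 - 6 = 89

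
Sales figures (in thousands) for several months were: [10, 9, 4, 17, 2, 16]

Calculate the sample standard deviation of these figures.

6.0882

Step 1: Compute the mean: 9.6667
Step 2: Sum of squared deviations from the mean: 185.3333
Step 3: Sample variance = 185.3333 / 5 = 37.0667
Step 4: Standard deviation = sqrt(37.0667) = 6.0882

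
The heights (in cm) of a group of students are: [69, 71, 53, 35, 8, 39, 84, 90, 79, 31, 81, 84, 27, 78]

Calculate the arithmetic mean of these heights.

59.2143

Step 1: Sum all values: 69 + 71 + 53 + 35 + 8 + 39 + 84 + 90 + 79 + 31 + 81 + 84 + 27 + 78 = 829
Step 2: Count the number of values: n = 14
Step 3: Mean = sum / n = 829 / 14 = 59.2143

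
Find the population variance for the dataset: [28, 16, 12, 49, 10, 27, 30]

155.3878

Step 1: Compute the mean: (28 + 16 + 12 + 49 + 10 + 27 + 30) / 7 = 24.5714
Step 2: Compute squared deviations from the mean:
  (28 - 24.5714)^2 = 11.7551
  (16 - 24.5714)^2 = 73.4694
  (12 - 24.5714)^2 = 158.0408
  (49 - 24.5714)^2 = 596.7551
  (10 - 24.5714)^2 = 212.3265
  (27 - 24.5714)^2 = 5.898
  (30 - 24.5714)^2 = 29.4694
Step 3: Sum of squared deviations = 1087.7143
Step 4: Population variance = 1087.7143 / 7 = 155.3878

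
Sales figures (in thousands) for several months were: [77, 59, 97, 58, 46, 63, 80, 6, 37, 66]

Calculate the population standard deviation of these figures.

23.9518

Step 1: Compute the mean: 58.9
Step 2: Sum of squared deviations from the mean: 5736.9
Step 3: Population variance = 5736.9 / 10 = 573.69
Step 4: Standard deviation = sqrt(573.69) = 23.9518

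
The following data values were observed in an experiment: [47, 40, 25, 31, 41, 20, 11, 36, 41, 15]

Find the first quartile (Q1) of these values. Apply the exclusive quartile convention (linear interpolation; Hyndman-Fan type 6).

18.75

Step 1: Sort the data: [11, 15, 20, 25, 31, 36, 40, 41, 41, 47]
Step 2: n = 10
Step 3: Using the exclusive quartile method:
  Q1 = 18.75
  Q2 (median) = 33.5
  Q3 = 41
  IQR = Q3 - Q1 = 41 - 18.75 = 22.25
Step 4: Q1 = 18.75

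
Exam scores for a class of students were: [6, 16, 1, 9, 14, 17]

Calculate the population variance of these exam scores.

32.9167

Step 1: Compute the mean: (6 + 16 + 1 + 9 + 14 + 17) / 6 = 10.5
Step 2: Compute squared deviations from the mean:
  (6 - 10.5)^2 = 20.25
  (16 - 10.5)^2 = 30.25
  (1 - 10.5)^2 = 90.25
  (9 - 10.5)^2 = 2.25
  (14 - 10.5)^2 = 12.25
  (17 - 10.5)^2 = 42.25
Step 3: Sum of squared deviations = 197.5
Step 4: Population variance = 197.5 / 6 = 32.9167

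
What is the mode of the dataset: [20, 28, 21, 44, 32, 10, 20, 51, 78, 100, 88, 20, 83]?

20

Step 1: Count the frequency of each value:
  10: appears 1 time(s)
  20: appears 3 time(s)
  21: appears 1 time(s)
  28: appears 1 time(s)
  32: appears 1 time(s)
  44: appears 1 time(s)
  51: appears 1 time(s)
  78: appears 1 time(s)
  83: appears 1 time(s)
  88: appears 1 time(s)
  100: appears 1 time(s)
Step 2: The value 20 appears most frequently (3 times).
Step 3: Mode = 20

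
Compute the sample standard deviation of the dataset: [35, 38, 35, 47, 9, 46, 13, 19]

14.6848

Step 1: Compute the mean: 30.25
Step 2: Sum of squared deviations from the mean: 1509.5
Step 3: Sample variance = 1509.5 / 7 = 215.6429
Step 4: Standard deviation = sqrt(215.6429) = 14.6848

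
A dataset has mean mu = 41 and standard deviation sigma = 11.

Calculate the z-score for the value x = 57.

1.4545

Step 1: Recall the z-score formula: z = (x - mu) / sigma
Step 2: Substitute values: z = (57 - 41) / 11
Step 3: z = 16 / 11 = 1.4545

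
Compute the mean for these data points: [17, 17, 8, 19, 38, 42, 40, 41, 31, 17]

27

Step 1: Sum all values: 17 + 17 + 8 + 19 + 38 + 42 + 40 + 41 + 31 + 17 = 270
Step 2: Count the number of values: n = 10
Step 3: Mean = sum / n = 270 / 10 = 27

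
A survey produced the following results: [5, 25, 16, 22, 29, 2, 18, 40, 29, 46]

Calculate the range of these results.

44

Step 1: Identify the maximum value: max = 46
Step 2: Identify the minimum value: min = 2
Step 3: Range = max - min = 46 - 2 = 44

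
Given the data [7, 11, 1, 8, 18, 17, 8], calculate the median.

8

Step 1: Sort the data in ascending order: [1, 7, 8, 8, 11, 17, 18]
Step 2: The number of values is n = 7.
Step 3: Since n is odd, the median is the middle value at position 4: 8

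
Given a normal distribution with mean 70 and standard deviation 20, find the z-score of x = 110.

2

Step 1: Recall the z-score formula: z = (x - mu) / sigma
Step 2: Substitute values: z = (110 - 70) / 20
Step 3: z = 40 / 20 = 2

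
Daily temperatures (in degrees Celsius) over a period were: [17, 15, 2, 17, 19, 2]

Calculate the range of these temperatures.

17

Step 1: Identify the maximum value: max = 19
Step 2: Identify the minimum value: min = 2
Step 3: Range = max - min = 19 - 2 = 17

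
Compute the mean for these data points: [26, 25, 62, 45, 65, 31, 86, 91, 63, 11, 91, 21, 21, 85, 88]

54.0667

Step 1: Sum all values: 26 + 25 + 62 + 45 + 65 + 31 + 86 + 91 + 63 + 11 + 91 + 21 + 21 + 85 + 88 = 811
Step 2: Count the number of values: n = 15
Step 3: Mean = sum / n = 811 / 15 = 54.0667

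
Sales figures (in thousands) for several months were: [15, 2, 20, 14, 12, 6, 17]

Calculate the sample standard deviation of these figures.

6.2906

Step 1: Compute the mean: 12.2857
Step 2: Sum of squared deviations from the mean: 237.4286
Step 3: Sample variance = 237.4286 / 6 = 39.5714
Step 4: Standard deviation = sqrt(39.5714) = 6.2906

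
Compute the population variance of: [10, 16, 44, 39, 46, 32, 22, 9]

197.1875

Step 1: Compute the mean: (10 + 16 + 44 + 39 + 46 + 32 + 22 + 9) / 8 = 27.25
Step 2: Compute squared deviations from the mean:
  (10 - 27.25)^2 = 297.5625
  (16 - 27.25)^2 = 126.5625
  (44 - 27.25)^2 = 280.5625
  (39 - 27.25)^2 = 138.0625
  (46 - 27.25)^2 = 351.5625
  (32 - 27.25)^2 = 22.5625
  (22 - 27.25)^2 = 27.5625
  (9 - 27.25)^2 = 333.0625
Step 3: Sum of squared deviations = 1577.5
Step 4: Population variance = 1577.5 / 8 = 197.1875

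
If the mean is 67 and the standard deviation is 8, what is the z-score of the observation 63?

-0.5

Step 1: Recall the z-score formula: z = (x - mu) / sigma
Step 2: Substitute values: z = (63 - 67) / 8
Step 3: z = -4 / 8 = -0.5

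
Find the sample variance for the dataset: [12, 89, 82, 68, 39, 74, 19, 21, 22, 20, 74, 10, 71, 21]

886.1099

Step 1: Compute the mean: (12 + 89 + 82 + 68 + 39 + 74 + 19 + 21 + 22 + 20 + 74 + 10 + 71 + 21) / 14 = 44.4286
Step 2: Compute squared deviations from the mean:
  (12 - 44.4286)^2 = 1051.6122
  (89 - 44.4286)^2 = 1986.6122
  (82 - 44.4286)^2 = 1411.6122
  (68 - 44.4286)^2 = 555.6122
  (39 - 44.4286)^2 = 29.4694
  (74 - 44.4286)^2 = 874.4694
  (19 - 44.4286)^2 = 646.6122
  (21 - 44.4286)^2 = 548.898
  (22 - 44.4286)^2 = 503.0408
  (20 - 44.4286)^2 = 596.7551
  (74 - 44.4286)^2 = 874.4694
  (10 - 44.4286)^2 = 1185.3265
  (71 - 44.4286)^2 = 706.0408
  (21 - 44.4286)^2 = 548.898
Step 3: Sum of squared deviations = 11519.4286
Step 4: Sample variance = 11519.4286 / 13 = 886.1099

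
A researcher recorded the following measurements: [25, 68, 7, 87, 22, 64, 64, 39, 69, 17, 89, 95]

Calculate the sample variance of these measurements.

934.8788

Step 1: Compute the mean: (25 + 68 + 7 + 87 + 22 + 64 + 64 + 39 + 69 + 17 + 89 + 95) / 12 = 53.8333
Step 2: Compute squared deviations from the mean:
  (25 - 53.8333)^2 = 831.3611
  (68 - 53.8333)^2 = 200.6944
  (7 - 53.8333)^2 = 2193.3611
  (87 - 53.8333)^2 = 1100.0278
  (22 - 53.8333)^2 = 1013.3611
  (64 - 53.8333)^2 = 103.3611
  (64 - 53.8333)^2 = 103.3611
  (39 - 53.8333)^2 = 220.0278
  (69 - 53.8333)^2 = 230.0278
  (17 - 53.8333)^2 = 1356.6944
  (89 - 53.8333)^2 = 1236.6944
  (95 - 53.8333)^2 = 1694.6944
Step 3: Sum of squared deviations = 10283.6667
Step 4: Sample variance = 10283.6667 / 11 = 934.8788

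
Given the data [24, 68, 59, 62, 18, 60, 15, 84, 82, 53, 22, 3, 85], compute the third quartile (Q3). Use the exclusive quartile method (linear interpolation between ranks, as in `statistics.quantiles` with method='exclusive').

75

Step 1: Sort the data: [3, 15, 18, 22, 24, 53, 59, 60, 62, 68, 82, 84, 85]
Step 2: n = 13
Step 3: Using the exclusive quartile method:
  Q1 = 20
  Q2 (median) = 59
  Q3 = 75
  IQR = Q3 - Q1 = 75 - 20 = 55
Step 4: Q3 = 75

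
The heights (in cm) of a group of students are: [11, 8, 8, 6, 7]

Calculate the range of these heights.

5

Step 1: Identify the maximum value: max = 11
Step 2: Identify the minimum value: min = 6
Step 3: Range = max - min = 11 - 6 = 5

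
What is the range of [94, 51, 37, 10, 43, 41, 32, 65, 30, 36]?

84

Step 1: Identify the maximum value: max = 94
Step 2: Identify the minimum value: min = 10
Step 3: Range = max - min = 94 - 10 = 84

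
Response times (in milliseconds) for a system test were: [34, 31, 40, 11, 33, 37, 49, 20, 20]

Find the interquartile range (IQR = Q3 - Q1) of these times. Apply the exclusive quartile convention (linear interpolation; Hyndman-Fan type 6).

18.5

Step 1: Sort the data: [11, 20, 20, 31, 33, 34, 37, 40, 49]
Step 2: n = 9
Step 3: Using the exclusive quartile method:
  Q1 = 20
  Q2 (median) = 33
  Q3 = 38.5
  IQR = Q3 - Q1 = 38.5 - 20 = 18.5
Step 4: IQR = 18.5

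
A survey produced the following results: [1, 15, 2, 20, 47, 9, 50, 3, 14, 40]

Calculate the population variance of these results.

318.49

Step 1: Compute the mean: (1 + 15 + 2 + 20 + 47 + 9 + 50 + 3 + 14 + 40) / 10 = 20.1
Step 2: Compute squared deviations from the mean:
  (1 - 20.1)^2 = 364.81
  (15 - 20.1)^2 = 26.01
  (2 - 20.1)^2 = 327.61
  (20 - 20.1)^2 = 0.01
  (47 - 20.1)^2 = 723.61
  (9 - 20.1)^2 = 123.21
  (50 - 20.1)^2 = 894.01
  (3 - 20.1)^2 = 292.41
  (14 - 20.1)^2 = 37.21
  (40 - 20.1)^2 = 396.01
Step 3: Sum of squared deviations = 3184.9
Step 4: Population variance = 3184.9 / 10 = 318.49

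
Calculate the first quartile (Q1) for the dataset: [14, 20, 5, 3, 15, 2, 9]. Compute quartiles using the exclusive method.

3

Step 1: Sort the data: [2, 3, 5, 9, 14, 15, 20]
Step 2: n = 7
Step 3: Using the exclusive quartile method:
  Q1 = 3
  Q2 (median) = 9
  Q3 = 15
  IQR = Q3 - Q1 = 15 - 3 = 12
Step 4: Q1 = 3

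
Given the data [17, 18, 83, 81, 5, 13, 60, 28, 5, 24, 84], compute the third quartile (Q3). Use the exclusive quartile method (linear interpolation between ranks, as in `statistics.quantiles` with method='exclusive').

81

Step 1: Sort the data: [5, 5, 13, 17, 18, 24, 28, 60, 81, 83, 84]
Step 2: n = 11
Step 3: Using the exclusive quartile method:
  Q1 = 13
  Q2 (median) = 24
  Q3 = 81
  IQR = Q3 - Q1 = 81 - 13 = 68
Step 4: Q3 = 81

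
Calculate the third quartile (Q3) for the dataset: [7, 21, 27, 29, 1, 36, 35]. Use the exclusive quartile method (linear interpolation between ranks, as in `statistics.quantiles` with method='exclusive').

35

Step 1: Sort the data: [1, 7, 21, 27, 29, 35, 36]
Step 2: n = 7
Step 3: Using the exclusive quartile method:
  Q1 = 7
  Q2 (median) = 27
  Q3 = 35
  IQR = Q3 - Q1 = 35 - 7 = 28
Step 4: Q3 = 35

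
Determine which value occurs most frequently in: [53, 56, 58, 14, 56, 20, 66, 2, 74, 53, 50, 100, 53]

53

Step 1: Count the frequency of each value:
  2: appears 1 time(s)
  14: appears 1 time(s)
  20: appears 1 time(s)
  50: appears 1 time(s)
  53: appears 3 time(s)
  56: appears 2 time(s)
  58: appears 1 time(s)
  66: appears 1 time(s)
  74: appears 1 time(s)
  100: appears 1 time(s)
Step 2: The value 53 appears most frequently (3 times).
Step 3: Mode = 53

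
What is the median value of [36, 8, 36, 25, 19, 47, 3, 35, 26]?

26

Step 1: Sort the data in ascending order: [3, 8, 19, 25, 26, 35, 36, 36, 47]
Step 2: The number of values is n = 9.
Step 3: Since n is odd, the median is the middle value at position 5: 26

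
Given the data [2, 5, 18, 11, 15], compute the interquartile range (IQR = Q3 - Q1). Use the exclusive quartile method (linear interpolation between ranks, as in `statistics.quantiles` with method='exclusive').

13

Step 1: Sort the data: [2, 5, 11, 15, 18]
Step 2: n = 5
Step 3: Using the exclusive quartile method:
  Q1 = 3.5
  Q2 (median) = 11
  Q3 = 16.5
  IQR = Q3 - Q1 = 16.5 - 3.5 = 13
Step 4: IQR = 13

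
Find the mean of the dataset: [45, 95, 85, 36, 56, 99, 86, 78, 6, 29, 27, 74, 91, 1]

57.7143

Step 1: Sum all values: 45 + 95 + 85 + 36 + 56 + 99 + 86 + 78 + 6 + 29 + 27 + 74 + 91 + 1 = 808
Step 2: Count the number of values: n = 14
Step 3: Mean = sum / n = 808 / 14 = 57.7143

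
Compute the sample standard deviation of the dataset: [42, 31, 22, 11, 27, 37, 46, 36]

11.3515

Step 1: Compute the mean: 31.5
Step 2: Sum of squared deviations from the mean: 902
Step 3: Sample variance = 902 / 7 = 128.8571
Step 4: Standard deviation = sqrt(128.8571) = 11.3515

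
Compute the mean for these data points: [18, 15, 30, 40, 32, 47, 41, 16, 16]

28.3333

Step 1: Sum all values: 18 + 15 + 30 + 40 + 32 + 47 + 41 + 16 + 16 = 255
Step 2: Count the number of values: n = 9
Step 3: Mean = sum / n = 255 / 9 = 28.3333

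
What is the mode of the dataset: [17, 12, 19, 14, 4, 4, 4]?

4

Step 1: Count the frequency of each value:
  4: appears 3 time(s)
  12: appears 1 time(s)
  14: appears 1 time(s)
  17: appears 1 time(s)
  19: appears 1 time(s)
Step 2: The value 4 appears most frequently (3 times).
Step 3: Mode = 4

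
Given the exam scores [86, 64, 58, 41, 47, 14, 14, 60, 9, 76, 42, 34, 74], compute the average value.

47.6154

Step 1: Sum all values: 86 + 64 + 58 + 41 + 47 + 14 + 14 + 60 + 9 + 76 + 42 + 34 + 74 = 619
Step 2: Count the number of values: n = 13
Step 3: Mean = sum / n = 619 / 13 = 47.6154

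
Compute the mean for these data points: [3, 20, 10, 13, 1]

9.4

Step 1: Sum all values: 3 + 20 + 10 + 13 + 1 = 47
Step 2: Count the number of values: n = 5
Step 3: Mean = sum / n = 47 / 5 = 9.4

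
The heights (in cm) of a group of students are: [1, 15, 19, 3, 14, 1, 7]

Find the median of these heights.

7

Step 1: Sort the data in ascending order: [1, 1, 3, 7, 14, 15, 19]
Step 2: The number of values is n = 7.
Step 3: Since n is odd, the median is the middle value at position 4: 7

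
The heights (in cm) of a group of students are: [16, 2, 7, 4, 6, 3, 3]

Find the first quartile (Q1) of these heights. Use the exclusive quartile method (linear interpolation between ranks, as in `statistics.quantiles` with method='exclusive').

3

Step 1: Sort the data: [2, 3, 3, 4, 6, 7, 16]
Step 2: n = 7
Step 3: Using the exclusive quartile method:
  Q1 = 3
  Q2 (median) = 4
  Q3 = 7
  IQR = Q3 - Q1 = 7 - 3 = 4
Step 4: Q1 = 3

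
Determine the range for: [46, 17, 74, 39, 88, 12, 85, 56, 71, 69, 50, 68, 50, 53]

76

Step 1: Identify the maximum value: max = 88
Step 2: Identify the minimum value: min = 12
Step 3: Range = max - min = 88 - 12 = 76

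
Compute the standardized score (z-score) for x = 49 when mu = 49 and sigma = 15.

0

Step 1: Recall the z-score formula: z = (x - mu) / sigma
Step 2: Substitute values: z = (49 - 49) / 15
Step 3: z = 0 / 15 = 0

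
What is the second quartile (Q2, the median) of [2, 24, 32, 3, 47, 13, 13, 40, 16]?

16

Step 1: Sort the data: [2, 3, 13, 13, 16, 24, 32, 40, 47]
Step 2: n = 9
Step 3: Q2 is the median. Since n is odd, it is the middle value at position 5: 16
Step 4: Q2 = 16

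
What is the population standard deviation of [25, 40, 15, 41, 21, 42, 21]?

10.5114

Step 1: Compute the mean: 29.2857
Step 2: Sum of squared deviations from the mean: 773.4286
Step 3: Population variance = 773.4286 / 7 = 110.4898
Step 4: Standard deviation = sqrt(110.4898) = 10.5114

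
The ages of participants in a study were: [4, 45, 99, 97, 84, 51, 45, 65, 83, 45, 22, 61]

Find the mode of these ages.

45

Step 1: Count the frequency of each value:
  4: appears 1 time(s)
  22: appears 1 time(s)
  45: appears 3 time(s)
  51: appears 1 time(s)
  61: appears 1 time(s)
  65: appears 1 time(s)
  83: appears 1 time(s)
  84: appears 1 time(s)
  97: appears 1 time(s)
  99: appears 1 time(s)
Step 2: The value 45 appears most frequently (3 times).
Step 3: Mode = 45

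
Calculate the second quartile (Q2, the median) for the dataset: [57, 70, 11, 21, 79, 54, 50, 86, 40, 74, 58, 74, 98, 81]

64

Step 1: Sort the data: [11, 21, 40, 50, 54, 57, 58, 70, 74, 74, 79, 81, 86, 98]
Step 2: n = 14
Step 3: Q2 is the median. Since n is even, it is the average of the values at positions 7 and 8:
  Q2 = (58 + 70) / 2 = 64
Step 4: Q2 = 64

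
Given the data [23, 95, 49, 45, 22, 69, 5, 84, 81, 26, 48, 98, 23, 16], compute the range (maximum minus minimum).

93

Step 1: Identify the maximum value: max = 98
Step 2: Identify the minimum value: min = 5
Step 3: Range = max - min = 98 - 5 = 93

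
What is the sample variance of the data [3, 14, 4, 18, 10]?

41.2

Step 1: Compute the mean: (3 + 14 + 4 + 18 + 10) / 5 = 9.8
Step 2: Compute squared deviations from the mean:
  (3 - 9.8)^2 = 46.24
  (14 - 9.8)^2 = 17.64
  (4 - 9.8)^2 = 33.64
  (18 - 9.8)^2 = 67.24
  (10 - 9.8)^2 = 0.04
Step 3: Sum of squared deviations = 164.8
Step 4: Sample variance = 164.8 / 4 = 41.2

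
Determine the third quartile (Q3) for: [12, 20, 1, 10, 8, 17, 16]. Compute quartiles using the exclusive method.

17

Step 1: Sort the data: [1, 8, 10, 12, 16, 17, 20]
Step 2: n = 7
Step 3: Using the exclusive quartile method:
  Q1 = 8
  Q2 (median) = 12
  Q3 = 17
  IQR = Q3 - Q1 = 17 - 8 = 9
Step 4: Q3 = 17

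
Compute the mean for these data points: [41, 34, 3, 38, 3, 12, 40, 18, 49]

26.4444

Step 1: Sum all values: 41 + 34 + 3 + 38 + 3 + 12 + 40 + 18 + 49 = 238
Step 2: Count the number of values: n = 9
Step 3: Mean = sum / n = 238 / 9 = 26.4444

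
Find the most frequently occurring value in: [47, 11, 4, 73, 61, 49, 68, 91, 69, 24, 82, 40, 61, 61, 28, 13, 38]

61

Step 1: Count the frequency of each value:
  4: appears 1 time(s)
  11: appears 1 time(s)
  13: appears 1 time(s)
  24: appears 1 time(s)
  28: appears 1 time(s)
  38: appears 1 time(s)
  40: appears 1 time(s)
  47: appears 1 time(s)
  49: appears 1 time(s)
  61: appears 3 time(s)
  68: appears 1 time(s)
  69: appears 1 time(s)
  73: appears 1 time(s)
  82: appears 1 time(s)
  91: appears 1 time(s)
Step 2: The value 61 appears most frequently (3 times).
Step 3: Mode = 61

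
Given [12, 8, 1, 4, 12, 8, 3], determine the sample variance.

18.8095

Step 1: Compute the mean: (12 + 8 + 1 + 4 + 12 + 8 + 3) / 7 = 6.8571
Step 2: Compute squared deviations from the mean:
  (12 - 6.8571)^2 = 26.449
  (8 - 6.8571)^2 = 1.3061
  (1 - 6.8571)^2 = 34.3061
  (4 - 6.8571)^2 = 8.1633
  (12 - 6.8571)^2 = 26.449
  (8 - 6.8571)^2 = 1.3061
  (3 - 6.8571)^2 = 14.8776
Step 3: Sum of squared deviations = 112.8571
Step 4: Sample variance = 112.8571 / 6 = 18.8095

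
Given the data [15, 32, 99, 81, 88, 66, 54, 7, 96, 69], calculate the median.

67.5

Step 1: Sort the data in ascending order: [7, 15, 32, 54, 66, 69, 81, 88, 96, 99]
Step 2: The number of values is n = 10.
Step 3: Since n is even, the median is the average of positions 5 and 6:
  Median = (66 + 69) / 2 = 67.5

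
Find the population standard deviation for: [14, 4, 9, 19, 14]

5.099

Step 1: Compute the mean: 12
Step 2: Sum of squared deviations from the mean: 130
Step 3: Population variance = 130 / 5 = 26
Step 4: Standard deviation = sqrt(26) = 5.099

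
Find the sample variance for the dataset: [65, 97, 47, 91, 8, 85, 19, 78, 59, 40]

916.3222

Step 1: Compute the mean: (65 + 97 + 47 + 91 + 8 + 85 + 19 + 78 + 59 + 40) / 10 = 58.9
Step 2: Compute squared deviations from the mean:
  (65 - 58.9)^2 = 37.21
  (97 - 58.9)^2 = 1451.61
  (47 - 58.9)^2 = 141.61
  (91 - 58.9)^2 = 1030.41
  (8 - 58.9)^2 = 2590.81
  (85 - 58.9)^2 = 681.21
  (19 - 58.9)^2 = 1592.01
  (78 - 58.9)^2 = 364.81
  (59 - 58.9)^2 = 0.01
  (40 - 58.9)^2 = 357.21
Step 3: Sum of squared deviations = 8246.9
Step 4: Sample variance = 8246.9 / 9 = 916.3222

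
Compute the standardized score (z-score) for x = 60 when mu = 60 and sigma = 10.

0

Step 1: Recall the z-score formula: z = (x - mu) / sigma
Step 2: Substitute values: z = (60 - 60) / 10
Step 3: z = 0 / 10 = 0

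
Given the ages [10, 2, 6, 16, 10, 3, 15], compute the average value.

8.8571

Step 1: Sum all values: 10 + 2 + 6 + 16 + 10 + 3 + 15 = 62
Step 2: Count the number of values: n = 7
Step 3: Mean = sum / n = 62 / 7 = 8.8571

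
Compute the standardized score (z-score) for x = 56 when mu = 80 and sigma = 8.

-3

Step 1: Recall the z-score formula: z = (x - mu) / sigma
Step 2: Substitute values: z = (56 - 80) / 8
Step 3: z = -24 / 8 = -3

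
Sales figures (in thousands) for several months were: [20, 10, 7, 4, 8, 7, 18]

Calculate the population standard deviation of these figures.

5.6025

Step 1: Compute the mean: 10.5714
Step 2: Sum of squared deviations from the mean: 219.7143
Step 3: Population variance = 219.7143 / 7 = 31.3878
Step 4: Standard deviation = sqrt(31.3878) = 5.6025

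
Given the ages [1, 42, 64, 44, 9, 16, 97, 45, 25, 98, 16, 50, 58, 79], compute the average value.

46

Step 1: Sum all values: 1 + 42 + 64 + 44 + 9 + 16 + 97 + 45 + 25 + 98 + 16 + 50 + 58 + 79 = 644
Step 2: Count the number of values: n = 14
Step 3: Mean = sum / n = 644 / 14 = 46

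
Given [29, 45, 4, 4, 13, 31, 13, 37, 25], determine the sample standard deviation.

14.586

Step 1: Compute the mean: 22.3333
Step 2: Sum of squared deviations from the mean: 1702
Step 3: Sample variance = 1702 / 8 = 212.75
Step 4: Standard deviation = sqrt(212.75) = 14.586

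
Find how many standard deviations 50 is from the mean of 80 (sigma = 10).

-3

Step 1: Recall the z-score formula: z = (x - mu) / sigma
Step 2: Substitute values: z = (50 - 80) / 10
Step 3: z = -30 / 10 = -3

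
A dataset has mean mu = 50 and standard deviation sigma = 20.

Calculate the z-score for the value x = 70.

1

Step 1: Recall the z-score formula: z = (x - mu) / sigma
Step 2: Substitute values: z = (70 - 50) / 20
Step 3: z = 20 / 20 = 1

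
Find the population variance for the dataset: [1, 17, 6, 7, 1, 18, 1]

47.0612

Step 1: Compute the mean: (1 + 17 + 6 + 7 + 1 + 18 + 1) / 7 = 7.2857
Step 2: Compute squared deviations from the mean:
  (1 - 7.2857)^2 = 39.5102
  (17 - 7.2857)^2 = 94.3673
  (6 - 7.2857)^2 = 1.6531
  (7 - 7.2857)^2 = 0.0816
  (1 - 7.2857)^2 = 39.5102
  (18 - 7.2857)^2 = 114.7959
  (1 - 7.2857)^2 = 39.5102
Step 3: Sum of squared deviations = 329.4286
Step 4: Population variance = 329.4286 / 7 = 47.0612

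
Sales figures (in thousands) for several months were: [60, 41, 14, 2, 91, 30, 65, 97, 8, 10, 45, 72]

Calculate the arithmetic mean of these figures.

44.5833

Step 1: Sum all values: 60 + 41 + 14 + 2 + 91 + 30 + 65 + 97 + 8 + 10 + 45 + 72 = 535
Step 2: Count the number of values: n = 12
Step 3: Mean = sum / n = 535 / 12 = 44.5833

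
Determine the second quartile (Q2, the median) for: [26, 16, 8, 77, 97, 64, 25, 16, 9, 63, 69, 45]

35.5

Step 1: Sort the data: [8, 9, 16, 16, 25, 26, 45, 63, 64, 69, 77, 97]
Step 2: n = 12
Step 3: Q2 is the median. Since n is even, it is the average of the values at positions 6 and 7:
  Q2 = (26 + 45) / 2 = 35.5
Step 4: Q2 = 35.5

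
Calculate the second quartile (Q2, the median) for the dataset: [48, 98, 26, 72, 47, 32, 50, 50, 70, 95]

50

Step 1: Sort the data: [26, 32, 47, 48, 50, 50, 70, 72, 95, 98]
Step 2: n = 10
Step 3: Q2 is the median. Since n is even, it is the average of the values at positions 5 and 6:
  Q2 = (50 + 50) / 2 = 50
Step 4: Q2 = 50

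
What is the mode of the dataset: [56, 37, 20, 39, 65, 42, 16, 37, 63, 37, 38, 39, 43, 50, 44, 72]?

37

Step 1: Count the frequency of each value:
  16: appears 1 time(s)
  20: appears 1 time(s)
  37: appears 3 time(s)
  38: appears 1 time(s)
  39: appears 2 time(s)
  42: appears 1 time(s)
  43: appears 1 time(s)
  44: appears 1 time(s)
  50: appears 1 time(s)
  56: appears 1 time(s)
  63: appears 1 time(s)
  65: appears 1 time(s)
  72: appears 1 time(s)
Step 2: The value 37 appears most frequently (3 times).
Step 3: Mode = 37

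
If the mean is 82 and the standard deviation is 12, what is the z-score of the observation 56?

-2.1667

Step 1: Recall the z-score formula: z = (x - mu) / sigma
Step 2: Substitute values: z = (56 - 82) / 12
Step 3: z = -26 / 12 = -2.1667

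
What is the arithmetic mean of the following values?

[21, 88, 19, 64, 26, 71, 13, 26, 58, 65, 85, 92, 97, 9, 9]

49.5333

Step 1: Sum all values: 21 + 88 + 19 + 64 + 26 + 71 + 13 + 26 + 58 + 65 + 85 + 92 + 97 + 9 + 9 = 743
Step 2: Count the number of values: n = 15
Step 3: Mean = sum / n = 743 / 15 = 49.5333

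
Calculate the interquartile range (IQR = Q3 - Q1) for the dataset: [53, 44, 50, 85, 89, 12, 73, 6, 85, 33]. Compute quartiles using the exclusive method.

57.25

Step 1: Sort the data: [6, 12, 33, 44, 50, 53, 73, 85, 85, 89]
Step 2: n = 10
Step 3: Using the exclusive quartile method:
  Q1 = 27.75
  Q2 (median) = 51.5
  Q3 = 85
  IQR = Q3 - Q1 = 85 - 27.75 = 57.25
Step 4: IQR = 57.25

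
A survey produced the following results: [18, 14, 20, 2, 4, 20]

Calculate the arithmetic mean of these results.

13

Step 1: Sum all values: 18 + 14 + 20 + 2 + 4 + 20 = 78
Step 2: Count the number of values: n = 6
Step 3: Mean = sum / n = 78 / 6 = 13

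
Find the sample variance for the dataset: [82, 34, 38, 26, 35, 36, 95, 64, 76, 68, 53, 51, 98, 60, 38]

534.2095

Step 1: Compute the mean: (82 + 34 + 38 + 26 + 35 + 36 + 95 + 64 + 76 + 68 + 53 + 51 + 98 + 60 + 38) / 15 = 56.9333
Step 2: Compute squared deviations from the mean:
  (82 - 56.9333)^2 = 628.3378
  (34 - 56.9333)^2 = 525.9378
  (38 - 56.9333)^2 = 358.4711
  (26 - 56.9333)^2 = 956.8711
  (35 - 56.9333)^2 = 481.0711
  (36 - 56.9333)^2 = 438.2044
  (95 - 56.9333)^2 = 1449.0711
  (64 - 56.9333)^2 = 49.9378
  (76 - 56.9333)^2 = 363.5378
  (68 - 56.9333)^2 = 122.4711
  (53 - 56.9333)^2 = 15.4711
  (51 - 56.9333)^2 = 35.2044
  (98 - 56.9333)^2 = 1686.4711
  (60 - 56.9333)^2 = 9.4044
  (38 - 56.9333)^2 = 358.4711
Step 3: Sum of squared deviations = 7478.9333
Step 4: Sample variance = 7478.9333 / 14 = 534.2095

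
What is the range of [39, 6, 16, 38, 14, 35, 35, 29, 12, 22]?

33

Step 1: Identify the maximum value: max = 39
Step 2: Identify the minimum value: min = 6
Step 3: Range = max - min = 39 - 6 = 33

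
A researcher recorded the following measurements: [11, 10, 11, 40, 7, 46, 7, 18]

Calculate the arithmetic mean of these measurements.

18.75

Step 1: Sum all values: 11 + 10 + 11 + 40 + 7 + 46 + 7 + 18 = 150
Step 2: Count the number of values: n = 8
Step 3: Mean = sum / n = 150 / 8 = 18.75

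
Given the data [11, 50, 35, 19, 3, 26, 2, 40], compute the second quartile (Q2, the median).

22.5

Step 1: Sort the data: [2, 3, 11, 19, 26, 35, 40, 50]
Step 2: n = 8
Step 3: Q2 is the median. Since n is even, it is the average of the values at positions 4 and 5:
  Q2 = (19 + 26) / 2 = 22.5
Step 4: Q2 = 22.5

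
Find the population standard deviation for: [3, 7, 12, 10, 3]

3.6332

Step 1: Compute the mean: 7
Step 2: Sum of squared deviations from the mean: 66
Step 3: Population variance = 66 / 5 = 13.2
Step 4: Standard deviation = sqrt(13.2) = 3.6332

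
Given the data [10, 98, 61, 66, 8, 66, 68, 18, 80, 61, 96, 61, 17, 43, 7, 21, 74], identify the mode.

61

Step 1: Count the frequency of each value:
  7: appears 1 time(s)
  8: appears 1 time(s)
  10: appears 1 time(s)
  17: appears 1 time(s)
  18: appears 1 time(s)
  21: appears 1 time(s)
  43: appears 1 time(s)
  61: appears 3 time(s)
  66: appears 2 time(s)
  68: appears 1 time(s)
  74: appears 1 time(s)
  80: appears 1 time(s)
  96: appears 1 time(s)
  98: appears 1 time(s)
Step 2: The value 61 appears most frequently (3 times).
Step 3: Mode = 61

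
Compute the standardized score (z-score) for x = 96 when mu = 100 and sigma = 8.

-0.5

Step 1: Recall the z-score formula: z = (x - mu) / sigma
Step 2: Substitute values: z = (96 - 100) / 8
Step 3: z = -4 / 8 = -0.5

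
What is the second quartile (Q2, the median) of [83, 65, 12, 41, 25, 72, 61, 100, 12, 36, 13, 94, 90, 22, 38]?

41

Step 1: Sort the data: [12, 12, 13, 22, 25, 36, 38, 41, 61, 65, 72, 83, 90, 94, 100]
Step 2: n = 15
Step 3: Q2 is the median. Since n is odd, it is the middle value at position 8: 41
Step 4: Q2 = 41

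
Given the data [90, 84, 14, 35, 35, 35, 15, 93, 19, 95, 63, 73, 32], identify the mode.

35

Step 1: Count the frequency of each value:
  14: appears 1 time(s)
  15: appears 1 time(s)
  19: appears 1 time(s)
  32: appears 1 time(s)
  35: appears 3 time(s)
  63: appears 1 time(s)
  73: appears 1 time(s)
  84: appears 1 time(s)
  90: appears 1 time(s)
  93: appears 1 time(s)
  95: appears 1 time(s)
Step 2: The value 35 appears most frequently (3 times).
Step 3: Mode = 35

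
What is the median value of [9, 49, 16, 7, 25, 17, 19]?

17

Step 1: Sort the data in ascending order: [7, 9, 16, 17, 19, 25, 49]
Step 2: The number of values is n = 7.
Step 3: Since n is odd, the median is the middle value at position 4: 17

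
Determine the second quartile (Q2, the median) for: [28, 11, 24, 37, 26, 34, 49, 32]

30

Step 1: Sort the data: [11, 24, 26, 28, 32, 34, 37, 49]
Step 2: n = 8
Step 3: Q2 is the median. Since n is even, it is the average of the values at positions 4 and 5:
  Q2 = (28 + 32) / 2 = 30
Step 4: Q2 = 30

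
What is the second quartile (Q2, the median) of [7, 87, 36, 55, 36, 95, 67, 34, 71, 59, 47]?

55

Step 1: Sort the data: [7, 34, 36, 36, 47, 55, 59, 67, 71, 87, 95]
Step 2: n = 11
Step 3: Q2 is the median. Since n is odd, it is the middle value at position 6: 55
Step 4: Q2 = 55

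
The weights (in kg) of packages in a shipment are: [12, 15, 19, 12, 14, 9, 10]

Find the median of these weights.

12

Step 1: Sort the data in ascending order: [9, 10, 12, 12, 14, 15, 19]
Step 2: The number of values is n = 7.
Step 3: Since n is odd, the median is the middle value at position 4: 12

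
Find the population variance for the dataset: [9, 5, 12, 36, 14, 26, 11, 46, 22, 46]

210.21

Step 1: Compute the mean: (9 + 5 + 12 + 36 + 14 + 26 + 11 + 46 + 22 + 46) / 10 = 22.7
Step 2: Compute squared deviations from the mean:
  (9 - 22.7)^2 = 187.69
  (5 - 22.7)^2 = 313.29
  (12 - 22.7)^2 = 114.49
  (36 - 22.7)^2 = 176.89
  (14 - 22.7)^2 = 75.69
  (26 - 22.7)^2 = 10.89
  (11 - 22.7)^2 = 136.89
  (46 - 22.7)^2 = 542.89
  (22 - 22.7)^2 = 0.49
  (46 - 22.7)^2 = 542.89
Step 3: Sum of squared deviations = 2102.1
Step 4: Population variance = 2102.1 / 10 = 210.21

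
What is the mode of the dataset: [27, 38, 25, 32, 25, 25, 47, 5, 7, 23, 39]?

25

Step 1: Count the frequency of each value:
  5: appears 1 time(s)
  7: appears 1 time(s)
  23: appears 1 time(s)
  25: appears 3 time(s)
  27: appears 1 time(s)
  32: appears 1 time(s)
  38: appears 1 time(s)
  39: appears 1 time(s)
  47: appears 1 time(s)
Step 2: The value 25 appears most frequently (3 times).
Step 3: Mode = 25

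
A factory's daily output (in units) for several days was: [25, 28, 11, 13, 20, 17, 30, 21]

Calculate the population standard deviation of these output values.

6.3823

Step 1: Compute the mean: 20.625
Step 2: Sum of squared deviations from the mean: 325.875
Step 3: Population variance = 325.875 / 8 = 40.7344
Step 4: Standard deviation = sqrt(40.7344) = 6.3823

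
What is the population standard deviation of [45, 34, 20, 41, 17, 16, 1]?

14.5546

Step 1: Compute the mean: 24.8571
Step 2: Sum of squared deviations from the mean: 1482.8571
Step 3: Population variance = 1482.8571 / 7 = 211.8367
Step 4: Standard deviation = sqrt(211.8367) = 14.5546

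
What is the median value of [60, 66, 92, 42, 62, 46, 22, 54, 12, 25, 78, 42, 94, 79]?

57

Step 1: Sort the data in ascending order: [12, 22, 25, 42, 42, 46, 54, 60, 62, 66, 78, 79, 92, 94]
Step 2: The number of values is n = 14.
Step 3: Since n is even, the median is the average of positions 7 and 8:
  Median = (54 + 60) / 2 = 57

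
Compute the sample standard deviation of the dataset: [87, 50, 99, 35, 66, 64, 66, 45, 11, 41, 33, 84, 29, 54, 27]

24.8552

Step 1: Compute the mean: 52.7333
Step 2: Sum of squared deviations from the mean: 8648.9333
Step 3: Sample variance = 8648.9333 / 14 = 617.781
Step 4: Standard deviation = sqrt(617.781) = 24.8552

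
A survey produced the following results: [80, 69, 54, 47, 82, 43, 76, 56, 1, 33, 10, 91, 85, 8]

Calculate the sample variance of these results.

918.7308

Step 1: Compute the mean: (80 + 69 + 54 + 47 + 82 + 43 + 76 + 56 + 1 + 33 + 10 + 91 + 85 + 8) / 14 = 52.5
Step 2: Compute squared deviations from the mean:
  (80 - 52.5)^2 = 756.25
  (69 - 52.5)^2 = 272.25
  (54 - 52.5)^2 = 2.25
  (47 - 52.5)^2 = 30.25
  (82 - 52.5)^2 = 870.25
  (43 - 52.5)^2 = 90.25
  (76 - 52.5)^2 = 552.25
  (56 - 52.5)^2 = 12.25
  (1 - 52.5)^2 = 2652.25
  (33 - 52.5)^2 = 380.25
  (10 - 52.5)^2 = 1806.25
  (91 - 52.5)^2 = 1482.25
  (85 - 52.5)^2 = 1056.25
  (8 - 52.5)^2 = 1980.25
Step 3: Sum of squared deviations = 11943.5
Step 4: Sample variance = 11943.5 / 13 = 918.7308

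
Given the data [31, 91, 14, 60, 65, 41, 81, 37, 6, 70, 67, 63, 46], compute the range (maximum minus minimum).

85

Step 1: Identify the maximum value: max = 91
Step 2: Identify the minimum value: min = 6
Step 3: Range = max - min = 91 - 6 = 85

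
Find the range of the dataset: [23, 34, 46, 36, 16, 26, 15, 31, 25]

31

Step 1: Identify the maximum value: max = 46
Step 2: Identify the minimum value: min = 15
Step 3: Range = max - min = 46 - 15 = 31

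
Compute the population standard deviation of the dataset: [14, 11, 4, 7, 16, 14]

4.2426

Step 1: Compute the mean: 11
Step 2: Sum of squared deviations from the mean: 108
Step 3: Population variance = 108 / 6 = 18
Step 4: Standard deviation = sqrt(18) = 4.2426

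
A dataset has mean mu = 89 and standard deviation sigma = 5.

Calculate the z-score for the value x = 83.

-1.2

Step 1: Recall the z-score formula: z = (x - mu) / sigma
Step 2: Substitute values: z = (83 - 89) / 5
Step 3: z = -6 / 5 = -1.2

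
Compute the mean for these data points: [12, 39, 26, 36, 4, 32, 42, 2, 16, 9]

21.8

Step 1: Sum all values: 12 + 39 + 26 + 36 + 4 + 32 + 42 + 2 + 16 + 9 = 218
Step 2: Count the number of values: n = 10
Step 3: Mean = sum / n = 218 / 10 = 21.8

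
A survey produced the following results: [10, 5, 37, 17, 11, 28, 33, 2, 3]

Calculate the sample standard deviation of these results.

13.3302

Step 1: Compute the mean: 16.2222
Step 2: Sum of squared deviations from the mean: 1421.5556
Step 3: Sample variance = 1421.5556 / 8 = 177.6944
Step 4: Standard deviation = sqrt(177.6944) = 13.3302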